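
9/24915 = 3/8305=0.00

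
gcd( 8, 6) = 2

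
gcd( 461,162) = 1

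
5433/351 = 1811/117 = 15.48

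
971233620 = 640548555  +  330685065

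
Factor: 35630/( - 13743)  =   - 2^1* 3^( - 3 )*5^1*7^1 = - 70/27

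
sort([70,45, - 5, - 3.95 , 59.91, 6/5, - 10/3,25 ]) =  [ - 5  , - 3.95, - 10/3,  6/5, 25, 45,59.91, 70 ] 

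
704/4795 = 704/4795= 0.15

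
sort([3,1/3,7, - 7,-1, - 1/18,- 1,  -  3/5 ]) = [ - 7, - 1, -1, - 3/5, - 1/18,1/3,3,7] 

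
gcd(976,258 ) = 2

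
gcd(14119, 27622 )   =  7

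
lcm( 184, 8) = 184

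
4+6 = 10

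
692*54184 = 37495328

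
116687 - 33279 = 83408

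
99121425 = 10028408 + 89093017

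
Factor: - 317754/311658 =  - 3^1*139^1*409^( -1) = - 417/409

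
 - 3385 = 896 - 4281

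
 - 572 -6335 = -6907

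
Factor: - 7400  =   -2^3*5^2*37^1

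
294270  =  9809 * 30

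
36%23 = 13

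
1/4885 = 1/4885 = 0.00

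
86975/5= 17395 = 17395.00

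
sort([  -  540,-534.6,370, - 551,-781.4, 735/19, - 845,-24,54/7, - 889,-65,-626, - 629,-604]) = [-889,-845, - 781.4,-629, - 626, - 604 , - 551, - 540,-534.6, - 65,-24, 54/7,735/19,370] 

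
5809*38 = 220742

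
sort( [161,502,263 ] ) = [ 161, 263,502]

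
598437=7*85491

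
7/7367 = 7/7367 = 0.00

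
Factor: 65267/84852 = 2^( - 2 ) * 3^ (- 2 )*2357^( - 1 )*65267^1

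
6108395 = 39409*155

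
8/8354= 4/4177= 0.00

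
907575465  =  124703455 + 782872010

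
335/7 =47 + 6/7 = 47.86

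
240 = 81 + 159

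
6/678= 1/113 = 0.01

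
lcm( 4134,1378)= 4134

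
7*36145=253015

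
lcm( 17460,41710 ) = 750780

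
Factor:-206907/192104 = -2^( - 3)*3^1 * 11^( - 1)*17^1*37^( - 1 )*59^( - 1 ) *4057^1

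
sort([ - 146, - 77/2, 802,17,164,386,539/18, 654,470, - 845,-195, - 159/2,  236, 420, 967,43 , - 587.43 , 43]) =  [-845,-587.43,  -  195,  -  146, - 159/2, -77/2, 17, 539/18, 43, 43, 164,236,386,  420,470, 654, 802,  967]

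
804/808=201/202=1.00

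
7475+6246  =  13721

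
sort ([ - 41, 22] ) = [ - 41,22 ]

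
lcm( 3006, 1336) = 12024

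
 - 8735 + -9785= - 18520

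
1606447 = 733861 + 872586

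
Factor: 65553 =3^1*21851^1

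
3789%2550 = 1239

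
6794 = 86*79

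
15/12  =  5/4 = 1.25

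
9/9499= 9/9499 = 0.00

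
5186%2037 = 1112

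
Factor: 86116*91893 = 7913457588 = 2^2*3^1*21529^1*30631^1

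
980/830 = 98/83 =1.18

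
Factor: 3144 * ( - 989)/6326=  - 1554708/3163= -2^2 * 3^1 * 23^1  *43^1*131^1*3163^( - 1 ) 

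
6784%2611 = 1562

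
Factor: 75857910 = 2^1 *3^1*5^1*17^1*23^1 *29^1 * 223^1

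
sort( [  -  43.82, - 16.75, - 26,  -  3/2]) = [-43.82,- 26 , - 16.75, - 3/2]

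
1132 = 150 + 982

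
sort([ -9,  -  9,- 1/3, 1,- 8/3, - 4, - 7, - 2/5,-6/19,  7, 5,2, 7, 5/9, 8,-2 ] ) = [-9,-9, - 7, - 4,-8/3, - 2,-2/5, - 1/3,-6/19,5/9, 1,  2, 5, 7, 7,8]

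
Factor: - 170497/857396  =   - 2^(-2) * 71^( - 1) *3019^( - 1)*170497^1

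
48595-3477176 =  - 3428581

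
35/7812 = 5/1116 = 0.00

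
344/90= 172/45= 3.82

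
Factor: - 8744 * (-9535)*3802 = 316988100080 = 2^4*5^1*1093^1*1901^1*  1907^1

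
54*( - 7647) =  - 412938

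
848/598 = 1 + 125/299 = 1.42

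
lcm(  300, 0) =0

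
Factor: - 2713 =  - 2713^1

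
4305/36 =119 + 7/12 = 119.58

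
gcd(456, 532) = 76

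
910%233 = 211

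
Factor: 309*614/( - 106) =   -  3^1*53^( - 1) * 103^1*307^1 = -94863/53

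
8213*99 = 813087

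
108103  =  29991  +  78112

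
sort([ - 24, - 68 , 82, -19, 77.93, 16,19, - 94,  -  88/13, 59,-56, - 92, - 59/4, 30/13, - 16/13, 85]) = [ - 94, - 92, - 68, - 56,-24,-19, - 59/4, - 88/13, - 16/13, 30/13,16,19, 59,  77.93,  82, 85 ]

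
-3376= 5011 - 8387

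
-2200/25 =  - 88 =-88.00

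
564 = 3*188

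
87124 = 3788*23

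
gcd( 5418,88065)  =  9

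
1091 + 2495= 3586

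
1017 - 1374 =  - 357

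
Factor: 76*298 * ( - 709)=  - 2^3 * 19^1*149^1*709^1 = - 16057432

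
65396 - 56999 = 8397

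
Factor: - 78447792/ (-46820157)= 2^4 *17^1*23^( - 1 )* 96137^1*678553^( -1 ) = 26149264/15606719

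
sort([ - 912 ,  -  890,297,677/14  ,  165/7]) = [ - 912,  -  890,  165/7,  677/14,297]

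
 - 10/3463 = -10/3463=-0.00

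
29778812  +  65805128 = 95583940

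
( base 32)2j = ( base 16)53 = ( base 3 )10002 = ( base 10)83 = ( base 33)2H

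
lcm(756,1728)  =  12096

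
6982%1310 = 432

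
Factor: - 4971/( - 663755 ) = 3^1*5^( - 1 )*1657^1*132751^(-1)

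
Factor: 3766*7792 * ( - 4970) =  - 2^6*5^1* 7^2*71^1*269^1*487^1 =- 145843019840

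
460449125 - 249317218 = 211131907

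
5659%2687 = 285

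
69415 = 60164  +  9251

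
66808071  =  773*86427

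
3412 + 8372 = 11784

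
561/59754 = 187/19918= 0.01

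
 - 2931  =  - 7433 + 4502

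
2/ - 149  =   - 1  +  147/149=- 0.01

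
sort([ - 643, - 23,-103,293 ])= [ - 643, - 103, - 23,293]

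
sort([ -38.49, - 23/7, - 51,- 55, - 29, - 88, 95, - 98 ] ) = [ - 98, - 88,- 55, - 51, - 38.49,-29,-23/7,95]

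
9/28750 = 9/28750 = 0.00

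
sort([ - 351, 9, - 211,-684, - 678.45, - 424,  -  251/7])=[- 684, - 678.45, - 424, - 351, - 211,-251/7, 9 ] 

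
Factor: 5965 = 5^1*1193^1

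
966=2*483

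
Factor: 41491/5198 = 2^ ( - 1)*23^ (  -  1 )*113^(  -  1 )*41491^1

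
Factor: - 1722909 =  - 3^1*241^1*2383^1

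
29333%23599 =5734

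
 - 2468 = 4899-7367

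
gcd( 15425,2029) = 1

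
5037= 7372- 2335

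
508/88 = 127/22 = 5.77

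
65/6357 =5/489 = 0.01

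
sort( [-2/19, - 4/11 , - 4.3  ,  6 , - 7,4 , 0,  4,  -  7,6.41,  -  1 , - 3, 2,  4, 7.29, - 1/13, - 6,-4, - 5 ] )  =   [ - 7,-7, - 6, - 5, - 4.3, - 4, - 3 ,  -  1, - 4/11, - 2/19, - 1/13,0,2,4,4, 4,6, 6.41,7.29]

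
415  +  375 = 790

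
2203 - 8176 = - 5973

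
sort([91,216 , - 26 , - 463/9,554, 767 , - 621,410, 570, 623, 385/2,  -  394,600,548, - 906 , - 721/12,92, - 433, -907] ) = [ - 907, - 906, - 621, - 433,-394, - 721/12, - 463/9, - 26,91,92,385/2,216 , 410,548,554, 570,  600, 623,767]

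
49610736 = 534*92904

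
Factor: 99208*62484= 6198912672 = 2^5 * 3^1*41^1*127^1*12401^1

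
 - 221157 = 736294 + -957451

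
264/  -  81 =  - 4+ 20/27 = - 3.26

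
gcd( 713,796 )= 1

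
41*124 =5084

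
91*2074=188734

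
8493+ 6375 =14868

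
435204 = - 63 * ( - 6908) 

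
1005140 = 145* 6932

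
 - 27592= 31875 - 59467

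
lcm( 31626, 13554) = 94878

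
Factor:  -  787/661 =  - 661^ ( - 1) *787^1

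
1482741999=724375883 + 758366116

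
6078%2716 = 646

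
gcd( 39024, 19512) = 19512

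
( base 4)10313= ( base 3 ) 102112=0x137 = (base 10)311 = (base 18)H5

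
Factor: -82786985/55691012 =-2^( - 2)*5^1*13^ (  -  1)*  199^1*83203^1*1070981^(  -  1) 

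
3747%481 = 380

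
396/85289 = 396/85289=0.00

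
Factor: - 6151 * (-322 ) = 2^1*7^1*23^1*6151^1=1980622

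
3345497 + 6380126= 9725623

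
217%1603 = 217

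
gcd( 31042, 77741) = 17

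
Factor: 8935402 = 2^1*7^1*61^1*10463^1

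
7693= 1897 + 5796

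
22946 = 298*77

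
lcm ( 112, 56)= 112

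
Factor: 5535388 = 2^2*229^1 * 6043^1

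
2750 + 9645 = 12395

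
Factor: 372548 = 2^2*11^1*8467^1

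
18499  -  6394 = 12105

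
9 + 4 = 13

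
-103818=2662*( - 39 ) 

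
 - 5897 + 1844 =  - 4053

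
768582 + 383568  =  1152150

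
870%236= 162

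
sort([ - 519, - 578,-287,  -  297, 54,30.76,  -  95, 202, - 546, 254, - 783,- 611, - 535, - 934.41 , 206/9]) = [ - 934.41, - 783, - 611, - 578, - 546, - 535, - 519, - 297, - 287, - 95, 206/9,  30.76, 54,202, 254 ]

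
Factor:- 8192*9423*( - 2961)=228569112576=2^13*3^5*7^1*47^1*349^1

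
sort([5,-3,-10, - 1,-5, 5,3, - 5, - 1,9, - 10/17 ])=[ - 10 , - 5 , - 5  , - 3, - 1, - 1, - 10/17,3,5,5,9]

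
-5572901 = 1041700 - 6614601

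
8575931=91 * 94241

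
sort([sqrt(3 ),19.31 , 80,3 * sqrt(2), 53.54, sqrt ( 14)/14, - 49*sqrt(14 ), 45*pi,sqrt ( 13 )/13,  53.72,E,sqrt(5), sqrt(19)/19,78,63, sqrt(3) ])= [-49*sqrt ( 14),sqrt( 19 ) /19,sqrt(14 ) /14,sqrt(13)/13 , sqrt (3),sqrt(3 ),sqrt( 5) , E,3*sqrt(2 ),19.31,53.54, 53.72,63, 78, 80,45* pi] 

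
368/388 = 92/97 = 0.95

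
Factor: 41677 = 71^1*587^1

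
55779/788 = 55779/788 = 70.79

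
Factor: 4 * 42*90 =15120 = 2^4*3^3*5^1*7^1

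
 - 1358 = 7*( - 194)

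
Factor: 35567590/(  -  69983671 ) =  - 2^1*5^1*  107^ (  -  1)*571^1*6229^1* 654053^( - 1 )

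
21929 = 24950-3021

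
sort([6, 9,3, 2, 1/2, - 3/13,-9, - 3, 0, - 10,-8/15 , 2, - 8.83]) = [-10,  -  9 , - 8.83, - 3,-8/15,-3/13, 0, 1/2, 2, 2, 3 , 6, 9]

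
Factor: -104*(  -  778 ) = 2^4*13^1*389^1 = 80912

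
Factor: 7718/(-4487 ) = -2^1*7^( - 1 )*17^1 *227^1*641^(-1)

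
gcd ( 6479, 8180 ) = 1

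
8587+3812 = 12399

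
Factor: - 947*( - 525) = 497175 = 3^1*5^2*7^1*947^1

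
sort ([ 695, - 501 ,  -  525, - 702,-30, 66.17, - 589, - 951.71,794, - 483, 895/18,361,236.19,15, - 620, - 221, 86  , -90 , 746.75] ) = [ - 951.71, - 702, - 620, - 589, - 525, - 501, - 483,  -  221,-90, - 30 , 15, 895/18,66.17,86  ,  236.19 , 361, 695,  746.75, 794]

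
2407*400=962800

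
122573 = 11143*11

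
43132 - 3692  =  39440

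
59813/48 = 1246 + 5/48 = 1246.10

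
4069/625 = 4069/625 = 6.51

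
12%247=12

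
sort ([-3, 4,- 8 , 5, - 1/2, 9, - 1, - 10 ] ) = [- 10, - 8,-3,  -  1,- 1/2,4,  5,9]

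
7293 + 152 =7445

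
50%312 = 50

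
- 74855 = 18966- 93821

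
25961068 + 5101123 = 31062191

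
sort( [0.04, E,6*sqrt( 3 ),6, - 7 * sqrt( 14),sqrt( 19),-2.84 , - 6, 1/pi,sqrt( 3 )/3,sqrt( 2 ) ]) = [ - 7*sqrt ( 14 ), - 6, - 2.84,0.04,1/pi,sqrt(3)/3, sqrt(2), E, sqrt( 19),  6, 6 *sqrt( 3)] 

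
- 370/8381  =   - 370/8381  =  - 0.04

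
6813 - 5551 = 1262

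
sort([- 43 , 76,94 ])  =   [ - 43,76 , 94]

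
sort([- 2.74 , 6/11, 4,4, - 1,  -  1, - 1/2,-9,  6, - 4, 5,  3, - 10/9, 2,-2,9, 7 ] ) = [  -  9, - 4, - 2.74, - 2, - 10/9, - 1, -1, - 1/2,6/11 , 2, 3, 4, 4, 5, 6 , 7, 9 ]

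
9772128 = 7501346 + 2270782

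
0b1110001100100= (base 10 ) 7268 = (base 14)2912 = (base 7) 30122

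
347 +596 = 943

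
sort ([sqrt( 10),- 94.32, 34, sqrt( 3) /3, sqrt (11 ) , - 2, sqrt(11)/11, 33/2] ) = [  -  94.32,  -  2,sqrt( 11 )/11, sqrt(3) /3, sqrt ( 10), sqrt( 11), 33/2 , 34 ]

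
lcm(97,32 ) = 3104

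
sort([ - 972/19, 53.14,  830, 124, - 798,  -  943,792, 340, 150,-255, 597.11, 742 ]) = [ - 943, - 798, - 255, - 972/19, 53.14, 124, 150,340,597.11, 742, 792, 830] 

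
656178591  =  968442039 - 312263448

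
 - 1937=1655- 3592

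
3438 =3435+3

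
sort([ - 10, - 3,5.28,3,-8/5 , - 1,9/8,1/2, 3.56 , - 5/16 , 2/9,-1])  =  [ - 10, - 3, - 8/5, - 1, - 1,  -  5/16,2/9,1/2, 9/8,3, 3.56 , 5.28]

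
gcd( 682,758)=2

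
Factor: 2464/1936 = 2^1*7^1*11^( - 1 )  =  14/11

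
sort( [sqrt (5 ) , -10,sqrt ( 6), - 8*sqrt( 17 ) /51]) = [ - 10,  -  8* sqrt( 17)/51,sqrt(5 ), sqrt( 6)] 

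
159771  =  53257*3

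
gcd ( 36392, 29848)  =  8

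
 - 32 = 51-83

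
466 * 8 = 3728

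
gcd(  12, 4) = 4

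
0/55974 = 0  =  0.00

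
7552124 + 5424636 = 12976760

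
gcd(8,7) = 1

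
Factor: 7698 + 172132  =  179830 = 2^1 * 5^1 * 7^2*367^1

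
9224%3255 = 2714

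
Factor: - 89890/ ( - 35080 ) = 8989/3508 = 2^(-2)*89^1* 101^1*877^( - 1)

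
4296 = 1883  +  2413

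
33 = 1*33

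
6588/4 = 1647 = 1647.00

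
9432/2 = 4716 = 4716.00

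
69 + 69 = 138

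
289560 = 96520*3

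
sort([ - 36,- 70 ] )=[-70,  -  36]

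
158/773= 158/773 = 0.20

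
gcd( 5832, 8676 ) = 36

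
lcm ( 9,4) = 36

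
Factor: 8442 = 2^1 * 3^2*7^1*67^1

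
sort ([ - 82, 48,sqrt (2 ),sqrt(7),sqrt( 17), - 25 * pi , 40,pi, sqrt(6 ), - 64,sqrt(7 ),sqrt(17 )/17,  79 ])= [ - 82 , -25 * pi, - 64,sqrt( 17 ) /17, sqrt( 2),sqrt( 6), sqrt(7),sqrt(7), pi, sqrt( 17),40,48,79]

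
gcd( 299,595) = 1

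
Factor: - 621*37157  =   - 23074497 = - 3^3*23^1*73^1*509^1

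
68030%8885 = 5835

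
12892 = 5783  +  7109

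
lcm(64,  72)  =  576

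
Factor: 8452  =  2^2 * 2113^1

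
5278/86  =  2639/43 = 61.37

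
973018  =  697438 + 275580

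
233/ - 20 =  - 12 + 7/20 = -11.65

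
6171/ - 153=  - 41 + 2/3=- 40.33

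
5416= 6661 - 1245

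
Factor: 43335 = 3^4*5^1*107^1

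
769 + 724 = 1493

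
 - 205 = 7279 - 7484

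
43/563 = 43/563 = 0.08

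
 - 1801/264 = - 7 + 47/264 = - 6.82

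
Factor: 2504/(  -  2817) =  - 2^3*3^( - 2) = - 8/9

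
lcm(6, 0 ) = 0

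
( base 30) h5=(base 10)515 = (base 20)15F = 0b1000000011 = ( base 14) 28b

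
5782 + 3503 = 9285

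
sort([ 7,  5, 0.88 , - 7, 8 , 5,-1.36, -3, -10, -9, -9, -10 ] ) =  [ - 10,-10, -9,- 9, -7, - 3, - 1.36, 0.88, 5,5, 7,  8]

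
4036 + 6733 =10769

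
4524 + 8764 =13288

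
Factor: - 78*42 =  - 2^2 * 3^2*7^1*13^1= - 3276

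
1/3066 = 1/3066 = 0.00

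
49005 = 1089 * 45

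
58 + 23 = 81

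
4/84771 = 4/84771= 0.00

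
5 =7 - 2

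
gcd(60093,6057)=9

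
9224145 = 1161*7945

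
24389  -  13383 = 11006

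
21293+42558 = 63851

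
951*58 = 55158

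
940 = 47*20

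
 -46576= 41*( - 1136) 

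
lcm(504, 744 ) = 15624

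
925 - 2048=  - 1123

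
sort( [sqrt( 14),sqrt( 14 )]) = [sqrt( 14 ),sqrt(14 )]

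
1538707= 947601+591106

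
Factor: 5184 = 2^6*3^4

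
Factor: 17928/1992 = 3^2 = 9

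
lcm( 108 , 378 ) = 756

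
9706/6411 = 1 + 3295/6411= 1.51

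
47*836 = 39292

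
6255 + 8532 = 14787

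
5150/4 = 2575/2 = 1287.50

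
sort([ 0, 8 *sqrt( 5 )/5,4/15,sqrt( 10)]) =[ 0, 4/15,sqrt ( 10), 8*sqrt(5)/5 ]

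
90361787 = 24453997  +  65907790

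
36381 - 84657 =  - 48276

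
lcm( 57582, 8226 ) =57582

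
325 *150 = 48750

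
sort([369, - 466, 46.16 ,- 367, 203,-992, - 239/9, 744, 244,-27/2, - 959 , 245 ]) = [ - 992,-959, - 466, - 367, - 239/9, - 27/2, 46.16, 203,244 , 245,  369, 744]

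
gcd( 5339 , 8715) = 1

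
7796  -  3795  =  4001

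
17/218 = 17/218 = 0.08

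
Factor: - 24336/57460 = -36/85 = - 2^2*3^2*5^( - 1)*17^(- 1)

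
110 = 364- 254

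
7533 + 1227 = 8760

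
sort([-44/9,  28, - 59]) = [ - 59, - 44/9, 28]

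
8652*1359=11758068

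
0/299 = 0 = 0.00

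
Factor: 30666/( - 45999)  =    -  2/3 = - 2^1*3^( -1)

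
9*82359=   741231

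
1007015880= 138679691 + 868336189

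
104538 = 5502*19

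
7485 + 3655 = 11140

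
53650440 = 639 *83960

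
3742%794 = 566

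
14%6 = 2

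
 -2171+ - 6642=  - 8813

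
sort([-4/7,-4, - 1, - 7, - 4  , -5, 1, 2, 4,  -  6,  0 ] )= [ - 7,  -  6, - 5, - 4, - 4,  -  1, - 4/7, 0, 1,  2, 4 ] 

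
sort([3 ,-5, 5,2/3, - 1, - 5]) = [  -  5, -5,-1, 2/3, 3,5 ] 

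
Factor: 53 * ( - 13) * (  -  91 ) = 62699 = 7^1*13^2 * 53^1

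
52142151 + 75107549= 127249700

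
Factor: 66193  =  37^1*1789^1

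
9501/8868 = 3167/2956 = 1.07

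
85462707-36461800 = 49000907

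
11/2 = 11/2  =  5.50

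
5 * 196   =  980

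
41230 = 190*217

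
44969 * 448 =20146112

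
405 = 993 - 588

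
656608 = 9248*71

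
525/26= 525/26 = 20.19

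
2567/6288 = 2567/6288= 0.41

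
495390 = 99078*5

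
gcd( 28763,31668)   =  7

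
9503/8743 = 9503/8743 =1.09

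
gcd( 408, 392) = 8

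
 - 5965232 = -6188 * 964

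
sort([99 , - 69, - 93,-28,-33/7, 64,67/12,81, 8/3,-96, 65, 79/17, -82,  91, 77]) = [-96,-93, - 82, - 69, - 28, - 33/7 , 8/3,79/17, 67/12, 64 , 65,77,81, 91 , 99 ]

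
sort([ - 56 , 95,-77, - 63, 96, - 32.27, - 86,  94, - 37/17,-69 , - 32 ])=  [ - 86,-77, - 69,-63, - 56 , - 32.27, - 32, - 37/17,94,95,96 ] 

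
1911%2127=1911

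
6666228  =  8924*747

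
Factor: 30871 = 30871^1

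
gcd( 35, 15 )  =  5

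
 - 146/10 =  - 73/5=- 14.60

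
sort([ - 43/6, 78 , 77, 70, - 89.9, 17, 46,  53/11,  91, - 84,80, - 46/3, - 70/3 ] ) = [ - 89.9, - 84, - 70/3, - 46/3, - 43/6, 53/11, 17,46, 70, 77, 78,80,91 ]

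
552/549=1 + 1/183 = 1.01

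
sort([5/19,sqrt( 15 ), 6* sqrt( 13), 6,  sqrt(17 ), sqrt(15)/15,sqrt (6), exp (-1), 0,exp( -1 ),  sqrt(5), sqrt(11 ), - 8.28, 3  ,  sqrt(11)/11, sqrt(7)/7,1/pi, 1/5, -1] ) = [-8.28, -1,0, 1/5,sqrt ( 15) /15, 5/19, sqrt( 11)/11, 1/pi, exp ( - 1), exp(  -  1) , sqrt( 7 )/7,sqrt(5), sqrt(6), 3,  sqrt( 11 ),sqrt( 15),sqrt( 17), 6, 6*sqrt (13) ] 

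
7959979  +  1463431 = 9423410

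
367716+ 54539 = 422255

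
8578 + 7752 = 16330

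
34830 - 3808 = 31022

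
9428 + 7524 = 16952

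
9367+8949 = 18316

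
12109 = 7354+4755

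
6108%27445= 6108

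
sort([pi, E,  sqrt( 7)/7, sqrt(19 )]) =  [ sqrt( 7 )/7 , E,pi , sqrt( 19 )]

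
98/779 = 98/779  =  0.13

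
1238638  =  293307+945331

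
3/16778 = 3/16778  =  0.00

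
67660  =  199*340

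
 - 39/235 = - 1 + 196/235= - 0.17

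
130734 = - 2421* ( - 54 ) 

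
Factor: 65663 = 13^1*5051^1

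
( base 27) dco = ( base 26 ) EDN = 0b10011001100001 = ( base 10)9825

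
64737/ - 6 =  - 10790 + 1/2  =  - 10789.50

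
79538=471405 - 391867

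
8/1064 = 1/133 = 0.01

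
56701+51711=108412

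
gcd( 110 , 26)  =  2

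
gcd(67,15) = 1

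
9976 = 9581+395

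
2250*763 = 1716750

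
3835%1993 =1842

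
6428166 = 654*9829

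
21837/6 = 7279/2   =  3639.50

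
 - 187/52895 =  - 187/52895 = - 0.00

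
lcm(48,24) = 48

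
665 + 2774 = 3439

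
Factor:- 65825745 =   -  3^1*5^1*521^1 * 8423^1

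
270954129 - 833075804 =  - 562121675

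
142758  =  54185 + 88573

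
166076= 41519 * 4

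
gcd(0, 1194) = 1194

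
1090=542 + 548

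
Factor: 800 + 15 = 815 = 5^1*163^1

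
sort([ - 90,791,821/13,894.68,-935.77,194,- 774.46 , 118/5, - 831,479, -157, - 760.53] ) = [ - 935.77,-831, - 774.46, - 760.53, - 157, - 90, 118/5,  821/13,194,  479, 791, 894.68 ]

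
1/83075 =1/83075=   0.00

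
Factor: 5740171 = 1439^1*3989^1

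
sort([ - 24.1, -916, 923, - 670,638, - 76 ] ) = [ - 916, - 670, - 76, - 24.1 , 638, 923]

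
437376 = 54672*8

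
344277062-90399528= 253877534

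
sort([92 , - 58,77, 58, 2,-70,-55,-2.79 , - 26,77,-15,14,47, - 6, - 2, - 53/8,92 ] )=[ - 70,-58,-55  , - 26,-15,-53/8,-6 , - 2.79, - 2, 2,14,47,58, 77, 77  ,  92,92] 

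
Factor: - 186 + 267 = 81 = 3^4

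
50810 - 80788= - 29978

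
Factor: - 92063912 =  - 2^3 * 11507989^1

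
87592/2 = 43796 = 43796.00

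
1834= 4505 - 2671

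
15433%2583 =2518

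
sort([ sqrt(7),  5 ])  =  [ sqrt( 7), 5 ]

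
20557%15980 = 4577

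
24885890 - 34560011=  -9674121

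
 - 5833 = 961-6794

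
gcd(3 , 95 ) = 1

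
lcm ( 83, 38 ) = 3154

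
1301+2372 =3673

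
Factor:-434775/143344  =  -2^ ( - 4) * 3^1 * 5^2*11^1*17^( - 1 ) =- 825/272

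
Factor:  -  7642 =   -  2^1*3821^1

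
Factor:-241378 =-2^1*120689^1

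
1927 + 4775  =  6702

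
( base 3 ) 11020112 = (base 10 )3092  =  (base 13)153b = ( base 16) c14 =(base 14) 11AC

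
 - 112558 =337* ( - 334)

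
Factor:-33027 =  - 3^1*101^1*109^1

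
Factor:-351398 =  - 2^1*175699^1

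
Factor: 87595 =5^1  *17519^1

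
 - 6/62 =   -  3/31 = - 0.10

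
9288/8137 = 1 + 1151/8137 = 1.14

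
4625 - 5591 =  - 966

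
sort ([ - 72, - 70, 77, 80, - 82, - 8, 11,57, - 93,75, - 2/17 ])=[  -  93, - 82,-72,-70, - 8, - 2/17,11, 57, 75, 77,80] 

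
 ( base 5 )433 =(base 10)118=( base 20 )5I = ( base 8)166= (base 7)226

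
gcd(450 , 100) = 50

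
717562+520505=1238067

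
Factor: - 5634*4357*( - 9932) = 243804161016  =  2^3*3^2 *13^1*191^1*313^1*4357^1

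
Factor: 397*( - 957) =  - 3^1 *11^1  *29^1*397^1 = - 379929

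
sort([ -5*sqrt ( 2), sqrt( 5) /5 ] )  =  [ - 5*sqrt ( 2),sqrt( 5)/5 ]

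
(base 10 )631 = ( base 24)127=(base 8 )1167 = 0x277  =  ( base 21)191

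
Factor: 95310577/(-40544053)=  - 11^( - 1)*71^( - 1)*79^1  *  449^1*2687^1*51913^(  -  1 ) 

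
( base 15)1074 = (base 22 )748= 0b110110011100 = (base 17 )C0G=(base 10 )3484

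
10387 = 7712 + 2675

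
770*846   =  651420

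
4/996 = 1/249 = 0.00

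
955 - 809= 146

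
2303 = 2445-142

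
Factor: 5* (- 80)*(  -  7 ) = 2^4*5^2*7^1 = 2800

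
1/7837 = 1/7837 = 0.00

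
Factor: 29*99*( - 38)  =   - 2^1 * 3^2 * 11^1*19^1*29^1  =  - 109098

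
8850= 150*59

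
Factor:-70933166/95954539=-2^1 * 53^( - 1 ) * 251^( - 1 ) * 271^1*7213^(- 1 )*130873^1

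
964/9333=964/9333=0.10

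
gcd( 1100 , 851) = 1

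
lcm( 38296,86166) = 344664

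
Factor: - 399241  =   - 399241^1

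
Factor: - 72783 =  - 3^2 * 8087^1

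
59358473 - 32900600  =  26457873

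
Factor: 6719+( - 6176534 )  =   - 3^2*5^1*167^1*821^1 = -6169815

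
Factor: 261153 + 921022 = 1182175 = 5^2*47287^1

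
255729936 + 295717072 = 551447008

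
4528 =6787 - 2259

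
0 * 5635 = 0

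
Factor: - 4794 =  - 2^1*3^1*17^1*47^1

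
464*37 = 17168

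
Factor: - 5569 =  - 5569^1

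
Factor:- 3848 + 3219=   -17^1 * 37^1 = - 629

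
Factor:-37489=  - 37489^1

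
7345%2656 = 2033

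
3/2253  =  1/751= 0.00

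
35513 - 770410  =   - 734897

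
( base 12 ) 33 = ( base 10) 39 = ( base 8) 47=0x27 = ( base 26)1d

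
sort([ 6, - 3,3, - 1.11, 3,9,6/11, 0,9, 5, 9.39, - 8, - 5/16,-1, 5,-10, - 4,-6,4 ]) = [-10, - 8,-6, - 4,  -  3, -1.11, - 1, - 5/16,0,6/11,3,3,4,5, 5,6,9,9,9.39 ]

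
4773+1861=6634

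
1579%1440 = 139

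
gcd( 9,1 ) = 1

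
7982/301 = 26+ 156/301 = 26.52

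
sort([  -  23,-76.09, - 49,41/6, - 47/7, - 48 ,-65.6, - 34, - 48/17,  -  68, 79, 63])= [-76.09, - 68, - 65.6, -49, - 48,-34 ,- 23,-47/7, - 48/17, 41/6,63, 79]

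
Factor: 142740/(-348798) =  - 2^1*3^1*5^1* 13^1 * 953^(-1) = - 390/953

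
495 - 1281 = -786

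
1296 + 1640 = 2936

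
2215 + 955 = 3170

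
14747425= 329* 44825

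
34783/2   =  34783/2 =17391.50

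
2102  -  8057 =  - 5955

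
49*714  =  34986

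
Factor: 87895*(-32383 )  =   - 5^1*13^1*47^1*53^1*17579^1=- 2846303785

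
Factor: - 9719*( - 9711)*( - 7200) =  - 679544704800= - 2^5*3^4*5^2*13^1*83^1*9719^1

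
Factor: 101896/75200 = 271/200 = 2^( - 3 )*5^ ( - 2)*271^1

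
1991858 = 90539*22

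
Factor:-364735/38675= - 5^(  -  1)*13^(-1)*613^1 = - 613/65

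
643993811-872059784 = - 228065973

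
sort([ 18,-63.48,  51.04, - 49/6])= [ - 63.48, - 49/6 , 18, 51.04]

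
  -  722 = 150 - 872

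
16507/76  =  217 + 15/76 = 217.20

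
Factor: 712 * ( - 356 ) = - 253472 = -  2^5*89^2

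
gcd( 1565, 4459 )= 1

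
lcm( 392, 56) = 392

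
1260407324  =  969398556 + 291008768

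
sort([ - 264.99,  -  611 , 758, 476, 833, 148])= [  -  611, - 264.99, 148,  476,758, 833] 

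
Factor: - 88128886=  - 2^1*44064443^1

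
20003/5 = 20003/5 =4000.60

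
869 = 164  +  705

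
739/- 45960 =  - 739/45960 = - 0.02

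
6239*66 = 411774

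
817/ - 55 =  - 817/55  =  -14.85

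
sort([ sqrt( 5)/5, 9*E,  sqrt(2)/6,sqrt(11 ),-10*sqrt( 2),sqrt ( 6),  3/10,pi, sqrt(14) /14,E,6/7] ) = [ - 10*sqrt( 2),sqrt( 2)/6, sqrt(14) /14,3/10,sqrt( 5)/5,6/7 , sqrt(6),E,  pi,sqrt(11),9*E ] 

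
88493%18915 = 12833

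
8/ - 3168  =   - 1 + 395/396=-  0.00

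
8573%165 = 158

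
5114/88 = 58  +  5/44 =58.11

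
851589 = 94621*9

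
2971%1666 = 1305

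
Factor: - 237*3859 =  - 3^1*17^1*79^1*227^1 = - 914583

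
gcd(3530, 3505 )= 5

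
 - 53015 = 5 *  ( - 10603 )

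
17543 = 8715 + 8828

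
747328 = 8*93416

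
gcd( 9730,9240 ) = 70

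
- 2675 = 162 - 2837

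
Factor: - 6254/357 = - 2^1*3^( - 1)*7^( - 1 )*17^(-1)*53^1*59^1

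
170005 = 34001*5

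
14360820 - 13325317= 1035503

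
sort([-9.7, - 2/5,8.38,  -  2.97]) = [-9.7, - 2.97, - 2/5,8.38 ] 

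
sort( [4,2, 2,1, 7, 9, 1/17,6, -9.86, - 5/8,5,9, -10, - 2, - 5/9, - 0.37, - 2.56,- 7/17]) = [-10,  -  9.86 , - 2.56, - 2, - 5/8,- 5/9, - 7/17, - 0.37,1/17, 1,2,2,4,5,6, 7,9,9] 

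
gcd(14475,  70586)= 1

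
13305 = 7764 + 5541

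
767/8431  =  767/8431 = 0.09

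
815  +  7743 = 8558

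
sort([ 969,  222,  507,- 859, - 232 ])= [ - 859, - 232, 222,  507, 969]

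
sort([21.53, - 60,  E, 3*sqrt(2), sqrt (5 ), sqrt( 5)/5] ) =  [- 60  ,  sqrt ( 5 ) /5,sqrt(5 ), E,3*sqrt( 2), 21.53]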